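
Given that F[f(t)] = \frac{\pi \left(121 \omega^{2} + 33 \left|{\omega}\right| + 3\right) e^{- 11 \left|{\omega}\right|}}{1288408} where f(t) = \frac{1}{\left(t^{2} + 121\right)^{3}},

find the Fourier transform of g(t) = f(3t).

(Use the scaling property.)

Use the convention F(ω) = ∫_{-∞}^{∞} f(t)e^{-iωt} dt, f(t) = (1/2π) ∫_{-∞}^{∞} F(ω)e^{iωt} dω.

F[g](ω) = \frac{\pi \left(121 \omega^{2} + 99 \left|{\omega}\right| + 27\right) e^{- \frac{11 \left|{\omega}\right|}{3}}}{34787016}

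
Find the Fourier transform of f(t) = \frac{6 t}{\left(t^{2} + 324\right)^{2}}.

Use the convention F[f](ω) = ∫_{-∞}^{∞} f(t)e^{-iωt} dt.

F(ω) = - \frac{i \pi \omega e^{- 18 \left|{\omega}\right|}}{6}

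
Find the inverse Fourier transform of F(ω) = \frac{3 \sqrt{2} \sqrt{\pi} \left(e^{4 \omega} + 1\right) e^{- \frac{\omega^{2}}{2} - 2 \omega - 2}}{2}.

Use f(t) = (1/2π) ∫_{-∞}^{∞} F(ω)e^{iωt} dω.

f(t) = 3 e^{- \frac{t^{2}}{2}} \cos{\left(2 t \right)}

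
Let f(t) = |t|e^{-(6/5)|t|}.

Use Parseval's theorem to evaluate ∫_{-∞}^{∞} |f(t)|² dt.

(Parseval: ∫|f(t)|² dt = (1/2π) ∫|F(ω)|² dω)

∫|f(t)|² dt = \frac{125}{432}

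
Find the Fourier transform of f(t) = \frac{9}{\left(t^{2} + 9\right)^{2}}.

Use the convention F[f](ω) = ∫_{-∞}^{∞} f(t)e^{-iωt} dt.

F(ω) = \frac{\pi \left(3 \left|{\omega}\right| + 1\right) e^{- 3 \left|{\omega}\right|}}{6}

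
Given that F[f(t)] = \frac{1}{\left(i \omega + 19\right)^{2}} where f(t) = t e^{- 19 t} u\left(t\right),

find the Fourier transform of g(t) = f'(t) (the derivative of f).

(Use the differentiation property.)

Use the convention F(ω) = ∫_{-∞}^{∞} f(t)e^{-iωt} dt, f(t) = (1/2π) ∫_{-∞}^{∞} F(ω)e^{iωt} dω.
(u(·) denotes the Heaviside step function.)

F[g](ω) = \frac{i \omega}{\left(i \omega + 19\right)^{2}}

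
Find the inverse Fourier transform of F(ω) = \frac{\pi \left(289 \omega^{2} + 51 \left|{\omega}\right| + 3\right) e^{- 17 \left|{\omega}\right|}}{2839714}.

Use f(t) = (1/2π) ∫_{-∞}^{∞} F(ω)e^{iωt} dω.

f(t) = \frac{4}{\left(t^{2} + 289\right)^{3}}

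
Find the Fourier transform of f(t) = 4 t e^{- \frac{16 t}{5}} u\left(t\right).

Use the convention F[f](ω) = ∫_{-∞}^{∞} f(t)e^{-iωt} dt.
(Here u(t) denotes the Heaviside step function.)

F(ω) = \frac{100}{\left(5 i \omega + 16\right)^{2}}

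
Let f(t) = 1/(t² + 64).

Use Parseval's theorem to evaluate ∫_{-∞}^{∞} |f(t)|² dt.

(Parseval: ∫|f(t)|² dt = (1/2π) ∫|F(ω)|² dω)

∫|f(t)|² dt = \frac{\pi}{1024}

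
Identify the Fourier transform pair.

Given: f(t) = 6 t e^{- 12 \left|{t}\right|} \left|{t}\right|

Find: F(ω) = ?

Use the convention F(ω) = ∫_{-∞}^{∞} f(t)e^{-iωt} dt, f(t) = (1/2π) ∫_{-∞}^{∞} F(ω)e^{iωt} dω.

F(ω) = \frac{24 i \omega \left(\omega^{2} - 432\right)}{\left(\omega^{2} + 144\right)^{3}}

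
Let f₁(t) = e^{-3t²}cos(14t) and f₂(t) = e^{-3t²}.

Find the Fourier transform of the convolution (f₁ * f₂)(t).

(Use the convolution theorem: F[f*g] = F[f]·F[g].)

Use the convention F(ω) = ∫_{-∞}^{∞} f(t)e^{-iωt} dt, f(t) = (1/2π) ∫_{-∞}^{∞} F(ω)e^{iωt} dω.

F[f₁*f₂](ω) = \frac{\pi \left(e^{\frac{14 \omega}{3}} + 1\right) e^{- \frac{\omega^{2}}{6} - \frac{7 \omega}{3} - \frac{49}{3}}}{6}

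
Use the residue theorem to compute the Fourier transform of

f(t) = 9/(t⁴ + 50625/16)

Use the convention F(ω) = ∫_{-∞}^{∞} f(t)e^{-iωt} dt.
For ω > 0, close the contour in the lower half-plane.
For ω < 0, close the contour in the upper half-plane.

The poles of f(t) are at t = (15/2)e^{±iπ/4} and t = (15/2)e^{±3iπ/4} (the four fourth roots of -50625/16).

Let g(z) = f(z)e^{-iωz}; for large |z| the factor e^{-iωz} decays in the lower half-plane when ω > 0 and in the upper half-plane when ω < 0.

Case ω > 0 (lower half-plane, clockwise contour ⇒ F(ω) = -2πi·ΣRes):
  Res_{z = - \frac{15 \sqrt{2}}{4} - \frac{15 \sqrt{2} i}{4}} g(z) = \frac{\sqrt{2} \left(1 + i\right) e^{\frac{15 \sqrt{2} \omega \left(-1 + i\right)}{4}}}{375}
  Res_{z = \frac{15 \sqrt{2}}{4} - \frac{15 \sqrt{2} i}{4}} g(z) = \frac{\sqrt{2} \left(-1 + i\right) e^{- \frac{15 \sqrt{2} \omega \left(1 + i\right)}{4}}}{375}
  F(ω) = -2πi·ΣRes = \frac{2 \sqrt{2} \pi \left(\left(1 - i\right) e^{\frac{15 \sqrt{2} i \omega}{2}} + 1 + i\right) e^{- \frac{15 \sqrt{2} \omega \left(1 + i\right)}{4}}}{375} = \frac{8 \pi e^{- \frac{15 \sqrt{2} \omega}{4}} \sin{\left(\frac{15 \sqrt{2} \omega}{4} + \frac{\pi}{4} \right)}}{375}

Case ω < 0 (upper half-plane, counterclockwise contour ⇒ F(ω) = +2πi·ΣRes):
  Res_{z = \frac{15 \sqrt{2}}{4} + \frac{15 \sqrt{2} i}{4}} g(z) = - \frac{\sqrt{2} \left(1 + i\right) e^{\frac{15 \sqrt{2} \omega \left(1 - i\right)}{4}}}{375}
  Res_{z = - \frac{15 \sqrt{2}}{4} + \frac{15 \sqrt{2} i}{4}} g(z) = \frac{\sqrt{2} \left(1 - i\right) e^{\frac{15 \sqrt{2} \omega \left(1 + i\right)}{4}}}{375}
  F(ω) = 2πi·ΣRes = - \frac{2 \sqrt{2} i \pi \left(\left(1 + i\right) e^{\frac{15 \sqrt{2} \omega \left(1 - i\right)}{4}} - \left(1 - i\right) e^{\frac{15 \sqrt{2} \omega \left(1 + i\right)}{4}}\right)}{375} = \frac{8 \pi e^{\frac{15 \sqrt{2} \omega}{4}} \cos{\left(\frac{15 \sqrt{2} \omega}{4} + \frac{\pi}{4} \right)}}{375}

Both cases combine into a single formula in |ω|:

F(ω) = \frac{8 \pi e^{- \frac{15 \sqrt{2} \left|{\omega}\right|}{4}} \sin{\left(\frac{15 \sqrt{2} \left|{\omega}\right|}{4} + \frac{\pi}{4} \right)}}{375}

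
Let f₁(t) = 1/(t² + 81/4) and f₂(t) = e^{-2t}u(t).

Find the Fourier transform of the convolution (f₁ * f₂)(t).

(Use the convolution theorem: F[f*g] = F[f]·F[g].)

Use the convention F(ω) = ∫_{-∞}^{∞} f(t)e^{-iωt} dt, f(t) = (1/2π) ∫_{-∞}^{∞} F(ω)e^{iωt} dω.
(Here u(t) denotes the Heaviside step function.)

F[f₁*f₂](ω) = \frac{2 \pi e^{- \frac{9 \left|{\omega}\right|}{2}}}{9 \left(i \omega + 2\right)}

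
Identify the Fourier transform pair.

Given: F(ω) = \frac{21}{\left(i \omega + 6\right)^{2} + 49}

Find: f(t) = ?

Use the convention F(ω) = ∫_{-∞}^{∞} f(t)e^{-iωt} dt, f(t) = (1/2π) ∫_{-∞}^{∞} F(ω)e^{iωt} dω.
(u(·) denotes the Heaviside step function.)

f(t) = 3 e^{- 6 t} \sin{\left(7 t \right)} u\left(t\right)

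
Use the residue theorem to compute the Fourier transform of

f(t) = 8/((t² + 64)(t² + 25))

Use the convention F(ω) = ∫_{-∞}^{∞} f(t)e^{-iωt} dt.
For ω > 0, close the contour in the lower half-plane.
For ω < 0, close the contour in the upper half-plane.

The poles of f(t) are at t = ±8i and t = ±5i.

Let g(z) = f(z)e^{-iωz}; for large |z| the factor e^{-iωz} decays in the lower half-plane when ω > 0 and in the upper half-plane when ω < 0.

Case ω > 0 (lower half-plane, clockwise contour ⇒ F(ω) = -2πi·ΣRes):
  Res_{z = - 8 i} g(z) = - \frac{i e^{- 8 \omega}}{78}
  Res_{z = - 5 i} g(z) = \frac{4 i e^{- 5 \omega}}{195}
  F(ω) = -2πi·ΣRes = \frac{\pi \left(8 e^{3 \omega} - 5\right) e^{- 8 \omega}}{195}

Case ω < 0 (upper half-plane, counterclockwise contour ⇒ F(ω) = +2πi·ΣRes):
  Res_{z = 8 i} g(z) = \frac{i e^{8 \omega}}{78}
  Res_{z = 5 i} g(z) = - \frac{4 i e^{5 \omega}}{195}
  F(ω) = 2πi·ΣRes = \frac{\pi \left(8 - 5 e^{3 \omega}\right) e^{5 \omega}}{195}

Both cases combine into a single formula in |ω|:

F(ω) = \frac{\pi \left(8 e^{3 \left|{\omega}\right|} - 5\right) e^{- 8 \left|{\omega}\right|}}{195}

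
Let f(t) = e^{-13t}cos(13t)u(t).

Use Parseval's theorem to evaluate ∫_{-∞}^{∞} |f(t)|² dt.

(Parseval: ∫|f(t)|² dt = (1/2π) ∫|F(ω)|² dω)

∫|f(t)|² dt = \frac{3}{104}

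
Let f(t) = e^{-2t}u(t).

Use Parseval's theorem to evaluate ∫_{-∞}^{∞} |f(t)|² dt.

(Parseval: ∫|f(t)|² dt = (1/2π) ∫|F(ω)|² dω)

∫|f(t)|² dt = \frac{1}{4}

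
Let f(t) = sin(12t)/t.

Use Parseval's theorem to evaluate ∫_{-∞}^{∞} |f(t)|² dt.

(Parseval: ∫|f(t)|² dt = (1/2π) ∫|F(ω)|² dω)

∫|f(t)|² dt = 12 \pi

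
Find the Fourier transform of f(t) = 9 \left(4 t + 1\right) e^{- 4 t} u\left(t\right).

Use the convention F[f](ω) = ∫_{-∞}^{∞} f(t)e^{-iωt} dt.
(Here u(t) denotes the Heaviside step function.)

F(ω) = \frac{9 \left(- i \omega - 8\right)}{\omega^{2} - 8 i \omega - 16}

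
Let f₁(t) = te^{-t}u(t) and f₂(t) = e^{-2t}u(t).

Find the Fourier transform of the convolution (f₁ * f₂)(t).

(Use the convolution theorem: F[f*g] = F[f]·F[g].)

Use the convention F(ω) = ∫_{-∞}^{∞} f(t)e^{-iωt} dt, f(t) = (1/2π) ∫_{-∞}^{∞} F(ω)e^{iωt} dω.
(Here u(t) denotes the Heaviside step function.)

F[f₁*f₂](ω) = \frac{1}{\left(i \omega + 1\right)^{2} \left(i \omega + 2\right)}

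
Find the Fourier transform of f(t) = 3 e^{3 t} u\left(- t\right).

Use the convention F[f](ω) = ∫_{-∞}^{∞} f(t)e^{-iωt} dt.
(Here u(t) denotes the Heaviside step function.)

F(ω) = - \frac{3}{i \omega - 3}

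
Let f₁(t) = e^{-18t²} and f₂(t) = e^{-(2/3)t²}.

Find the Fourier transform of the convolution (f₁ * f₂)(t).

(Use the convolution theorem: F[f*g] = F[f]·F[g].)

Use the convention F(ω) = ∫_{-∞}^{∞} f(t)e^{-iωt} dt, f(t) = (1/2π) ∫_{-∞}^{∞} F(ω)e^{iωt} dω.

F[f₁*f₂](ω) = \frac{\sqrt{3} \pi e^{- \frac{7 \omega^{2}}{18}}}{6}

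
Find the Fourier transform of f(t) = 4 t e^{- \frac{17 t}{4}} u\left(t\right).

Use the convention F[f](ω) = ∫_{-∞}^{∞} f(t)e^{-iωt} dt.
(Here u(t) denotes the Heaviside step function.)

F(ω) = \frac{64}{\left(4 i \omega + 17\right)^{2}}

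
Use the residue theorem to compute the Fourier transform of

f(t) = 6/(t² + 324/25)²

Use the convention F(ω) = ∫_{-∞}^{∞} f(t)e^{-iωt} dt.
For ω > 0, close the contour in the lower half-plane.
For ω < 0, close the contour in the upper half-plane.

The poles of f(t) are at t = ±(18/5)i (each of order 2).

Let g(z) = f(z)e^{-iωz}; for large |z| the factor e^{-iωz} decays in the lower half-plane when ω > 0 and in the upper half-plane when ω < 0.

Case ω > 0 (lower half-plane, clockwise contour ⇒ F(ω) = -2πi·ΣRes):
  Res_{z = - \frac{18 i}{5}} g(z) = \frac{25 i \left(18 \omega + 5\right) e^{- \frac{18 \omega}{5}}}{3888} (pole of order 2)
  F(ω) = -2πi·ΣRes = \frac{25 \pi \left(18 \omega + 5\right) e^{- \frac{18 \omega}{5}}}{1944}

Case ω < 0 (upper half-plane, counterclockwise contour ⇒ F(ω) = +2πi·ΣRes):
  Res_{z = \frac{18 i}{5}} g(z) = \frac{25 i \left(18 \omega - 5\right) e^{\frac{18 \omega}{5}}}{3888} (pole of order 2)
  F(ω) = 2πi·ΣRes = \frac{25 \pi \left(5 - 18 \omega\right) e^{\frac{18 \omega}{5}}}{1944}

Both cases combine into a single formula in |ω|:

F(ω) = \frac{25 \pi \left(18 \left|{\omega}\right| + 5\right) e^{- \frac{18 \left|{\omega}\right|}{5}}}{1944}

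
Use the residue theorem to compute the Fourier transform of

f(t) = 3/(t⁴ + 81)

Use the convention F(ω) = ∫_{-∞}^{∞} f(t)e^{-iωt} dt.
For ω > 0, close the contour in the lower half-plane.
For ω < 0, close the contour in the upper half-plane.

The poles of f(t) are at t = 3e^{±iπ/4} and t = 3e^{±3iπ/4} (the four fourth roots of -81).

Let g(z) = f(z)e^{-iωz}; for large |z| the factor e^{-iωz} decays in the lower half-plane when ω > 0 and in the upper half-plane when ω < 0.

Case ω > 0 (lower half-plane, clockwise contour ⇒ F(ω) = -2πi·ΣRes):
  Res_{z = - \frac{3 \sqrt{2}}{2} - \frac{3 \sqrt{2} i}{2}} g(z) = \frac{\sqrt{2} i \left(1 - i\right) e^{\frac{3 \sqrt{2} \omega \left(-1 + i\right)}{2}}}{72}
  Res_{z = \frac{3 \sqrt{2}}{2} - \frac{3 \sqrt{2} i}{2}} g(z) = \frac{\sqrt{2} i \left(1 + i\right) e^{- \frac{3 \sqrt{2} \omega \left(1 + i\right)}{2}}}{72}
  F(ω) = -2πi·ΣRes = \frac{\sqrt{2} \pi \left(1 - i\right) \left(e^{3 \sqrt{2} i \omega} + i\right) e^{- \frac{3 \sqrt{2} \omega \left(1 + i\right)}{2}}}{36} = \frac{\pi e^{- \frac{3 \sqrt{2} \omega}{2}} \sin{\left(\frac{3 \sqrt{2} \omega}{2} + \frac{\pi}{4} \right)}}{9}

Case ω < 0 (upper half-plane, counterclockwise contour ⇒ F(ω) = +2πi·ΣRes):
  Res_{z = \frac{3 \sqrt{2}}{2} + \frac{3 \sqrt{2} i}{2}} g(z) = \frac{\sqrt{2} i \left(-1 + i\right) e^{\frac{3 \sqrt{2} \omega \left(1 - i\right)}{2}}}{72}
  Res_{z = - \frac{3 \sqrt{2}}{2} + \frac{3 \sqrt{2} i}{2}} g(z) = \frac{\sqrt{2} \left(1 - i\right) e^{\frac{3 \sqrt{2} \omega \left(1 + i\right)}{2}}}{72}
  F(ω) = 2πi·ΣRes = - \frac{\sqrt{2} i \pi \left(i \left(1 - i\right) e^{\frac{3 \sqrt{2} \omega \left(1 - i\right)}{2}} - \left(1 - i\right) e^{\frac{3 \sqrt{2} \omega \left(1 + i\right)}{2}}\right)}{36} = \frac{\pi e^{\frac{3 \sqrt{2} \omega}{2}} \cos{\left(\frac{3 \sqrt{2} \omega}{2} + \frac{\pi}{4} \right)}}{9}

Both cases combine into a single formula in |ω|:

F(ω) = \frac{\pi e^{- \frac{3 \sqrt{2} \left|{\omega}\right|}{2}} \sin{\left(\frac{3 \sqrt{2} \left|{\omega}\right|}{2} + \frac{\pi}{4} \right)}}{9}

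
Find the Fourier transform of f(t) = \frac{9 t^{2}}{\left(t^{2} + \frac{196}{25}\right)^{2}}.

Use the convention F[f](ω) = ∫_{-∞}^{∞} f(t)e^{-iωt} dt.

F(ω) = \frac{9 \pi \left(5 - 14 \left|{\omega}\right|\right) e^{- \frac{14 \left|{\omega}\right|}{5}}}{28}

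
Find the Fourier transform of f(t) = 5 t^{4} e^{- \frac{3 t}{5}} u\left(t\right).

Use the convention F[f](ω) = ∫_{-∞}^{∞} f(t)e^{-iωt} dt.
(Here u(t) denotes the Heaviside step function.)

F(ω) = \frac{375000}{\left(5 i \omega + 3\right)^{5}}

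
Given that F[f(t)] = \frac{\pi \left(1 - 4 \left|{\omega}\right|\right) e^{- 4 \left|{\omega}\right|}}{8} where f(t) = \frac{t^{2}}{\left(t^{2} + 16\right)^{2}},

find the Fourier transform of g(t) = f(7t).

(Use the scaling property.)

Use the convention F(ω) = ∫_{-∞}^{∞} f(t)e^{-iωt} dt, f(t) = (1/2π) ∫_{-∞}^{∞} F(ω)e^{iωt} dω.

F[g](ω) = \frac{\pi \left(7 - 4 \left|{\omega}\right|\right) e^{- \frac{4 \left|{\omega}\right|}{7}}}{392}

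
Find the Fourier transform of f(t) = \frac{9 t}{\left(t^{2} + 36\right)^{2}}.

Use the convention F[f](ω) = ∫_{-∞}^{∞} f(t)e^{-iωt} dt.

F(ω) = - \frac{3 i \pi \omega e^{- 6 \left|{\omega}\right|}}{4}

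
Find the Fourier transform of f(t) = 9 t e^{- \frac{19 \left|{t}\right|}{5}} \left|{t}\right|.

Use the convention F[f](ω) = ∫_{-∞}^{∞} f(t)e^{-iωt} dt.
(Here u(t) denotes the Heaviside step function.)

F(ω) = \frac{22500 i \omega \left(25 \omega^{2} - 1083\right)}{\left(25 \omega^{2} + 361\right)^{3}}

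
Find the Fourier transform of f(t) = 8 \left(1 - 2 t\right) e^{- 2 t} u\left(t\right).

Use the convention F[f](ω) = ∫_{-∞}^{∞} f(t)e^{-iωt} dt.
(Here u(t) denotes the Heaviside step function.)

F(ω) = \frac{8 i \omega}{- \omega^{2} + 4 i \omega + 4}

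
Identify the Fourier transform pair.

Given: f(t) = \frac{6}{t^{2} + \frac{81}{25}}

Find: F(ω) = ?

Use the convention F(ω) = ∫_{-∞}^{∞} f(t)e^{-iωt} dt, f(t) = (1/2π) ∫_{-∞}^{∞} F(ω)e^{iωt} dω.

F(ω) = \frac{10 \pi e^{- \frac{9 \left|{\omega}\right|}{5}}}{3}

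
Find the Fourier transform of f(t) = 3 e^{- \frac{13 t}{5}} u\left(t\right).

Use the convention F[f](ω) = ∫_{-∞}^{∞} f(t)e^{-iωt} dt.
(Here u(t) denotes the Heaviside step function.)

F(ω) = \frac{15}{5 i \omega + 13}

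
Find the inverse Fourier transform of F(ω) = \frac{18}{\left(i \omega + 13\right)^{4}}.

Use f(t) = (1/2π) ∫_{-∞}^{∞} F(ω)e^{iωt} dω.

f(t) = 3 t^{3} e^{- 13 t} u\left(t\right)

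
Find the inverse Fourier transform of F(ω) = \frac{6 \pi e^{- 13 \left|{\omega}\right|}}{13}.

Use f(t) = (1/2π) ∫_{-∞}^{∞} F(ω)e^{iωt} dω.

f(t) = \frac{6}{t^{2} + 169}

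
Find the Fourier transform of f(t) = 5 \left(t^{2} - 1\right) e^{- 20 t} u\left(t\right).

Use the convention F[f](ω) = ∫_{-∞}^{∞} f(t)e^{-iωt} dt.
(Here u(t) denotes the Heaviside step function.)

F(ω) = \frac{5 \left(2 i \omega - \left(i \omega + 20\right)^{3} + 40\right)}{\left(i \omega + 20\right)^{4}}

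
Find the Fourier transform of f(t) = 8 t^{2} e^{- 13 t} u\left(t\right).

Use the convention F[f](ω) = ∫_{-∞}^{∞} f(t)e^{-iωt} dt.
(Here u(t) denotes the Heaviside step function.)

F(ω) = \frac{16}{\left(i \omega + 13\right)^{3}}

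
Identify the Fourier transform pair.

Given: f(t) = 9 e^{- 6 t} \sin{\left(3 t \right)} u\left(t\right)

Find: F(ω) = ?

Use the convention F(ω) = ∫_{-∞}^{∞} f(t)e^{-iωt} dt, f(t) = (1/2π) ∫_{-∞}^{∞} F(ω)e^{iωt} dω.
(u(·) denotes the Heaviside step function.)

F(ω) = \frac{27}{\left(i \omega + 6\right)^{2} + 9}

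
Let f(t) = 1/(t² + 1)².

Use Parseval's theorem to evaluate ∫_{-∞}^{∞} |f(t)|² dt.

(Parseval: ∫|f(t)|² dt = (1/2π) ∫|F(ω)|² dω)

∫|f(t)|² dt = \frac{5 \pi}{16}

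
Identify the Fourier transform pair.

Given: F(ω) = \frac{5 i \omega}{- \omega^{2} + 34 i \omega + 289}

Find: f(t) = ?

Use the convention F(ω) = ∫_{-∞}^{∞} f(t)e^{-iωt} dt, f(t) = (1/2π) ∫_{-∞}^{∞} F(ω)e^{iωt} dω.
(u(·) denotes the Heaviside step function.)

f(t) = 5 \left(1 - 17 t\right) e^{- 17 t} u\left(t\right)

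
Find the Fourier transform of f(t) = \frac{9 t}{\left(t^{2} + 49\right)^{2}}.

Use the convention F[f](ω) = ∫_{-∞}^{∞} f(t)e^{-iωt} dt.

F(ω) = - \frac{9 i \pi \omega e^{- 7 \left|{\omega}\right|}}{14}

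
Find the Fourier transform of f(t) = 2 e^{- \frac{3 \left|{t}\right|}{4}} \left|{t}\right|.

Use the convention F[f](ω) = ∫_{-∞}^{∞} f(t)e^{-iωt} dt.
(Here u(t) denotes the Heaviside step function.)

F(ω) = \frac{64 \left(9 - 16 \omega^{2}\right)}{\left(16 \omega^{2} + 9\right)^{2}}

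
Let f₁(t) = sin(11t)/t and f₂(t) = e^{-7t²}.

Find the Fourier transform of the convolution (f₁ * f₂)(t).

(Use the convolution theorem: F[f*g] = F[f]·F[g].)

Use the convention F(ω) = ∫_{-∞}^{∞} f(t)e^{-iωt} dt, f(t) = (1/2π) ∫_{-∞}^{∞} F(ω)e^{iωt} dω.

F[f₁*f₂](ω) = \begin{cases} \frac{\sqrt{7} \pi^{\frac{3}{2}} e^{- \frac{\omega^{2}}{28}}}{7} & \text{for}\: \omega > -11 \wedge \omega < 11 \\0 & \text{otherwise} \end{cases}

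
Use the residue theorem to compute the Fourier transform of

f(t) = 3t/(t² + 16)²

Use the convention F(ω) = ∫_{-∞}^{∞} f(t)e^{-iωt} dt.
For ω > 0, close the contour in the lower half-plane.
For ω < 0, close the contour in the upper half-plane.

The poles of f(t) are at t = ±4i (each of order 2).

Let g(z) = f(z)e^{-iωz}; for large |z| the factor e^{-iωz} decays in the lower half-plane when ω > 0 and in the upper half-plane when ω < 0.

Case ω > 0 (lower half-plane, clockwise contour ⇒ F(ω) = -2πi·ΣRes):
  Res_{z = - 4 i} g(z) = \frac{3 \omega e^{- 4 \omega}}{16} (pole of order 2)
  F(ω) = -2πi·ΣRes = - \frac{3 i \pi \omega e^{- 4 \omega}}{8}

Case ω < 0 (upper half-plane, counterclockwise contour ⇒ F(ω) = +2πi·ΣRes):
  Res_{z = 4 i} g(z) = - \frac{3 \omega e^{4 \omega}}{16} (pole of order 2)
  F(ω) = 2πi·ΣRes = - \frac{3 i \pi \omega e^{4 \omega}}{8}

Both cases combine into a single formula in |ω|:

F(ω) = - \frac{3 i \pi \omega e^{- 4 \left|{\omega}\right|}}{8}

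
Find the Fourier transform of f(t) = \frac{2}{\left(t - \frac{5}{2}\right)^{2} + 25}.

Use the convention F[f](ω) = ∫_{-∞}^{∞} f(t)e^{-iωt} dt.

F(ω) = \frac{2 \pi e^{- \frac{5 i \omega}{2} - 5 \left|{\omega}\right|}}{5}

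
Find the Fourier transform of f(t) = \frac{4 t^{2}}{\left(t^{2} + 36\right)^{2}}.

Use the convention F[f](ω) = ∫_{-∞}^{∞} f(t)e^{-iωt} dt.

F(ω) = \frac{\pi \left(1 - 6 \left|{\omega}\right|\right) e^{- 6 \left|{\omega}\right|}}{3}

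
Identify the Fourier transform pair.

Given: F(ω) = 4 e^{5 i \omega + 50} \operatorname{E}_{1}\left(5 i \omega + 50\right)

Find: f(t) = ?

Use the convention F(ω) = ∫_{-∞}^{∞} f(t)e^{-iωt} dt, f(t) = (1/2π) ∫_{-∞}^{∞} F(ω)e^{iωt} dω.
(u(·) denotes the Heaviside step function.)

f(t) = \frac{4 e^{- 10 t} u\left(t\right)}{t + 5}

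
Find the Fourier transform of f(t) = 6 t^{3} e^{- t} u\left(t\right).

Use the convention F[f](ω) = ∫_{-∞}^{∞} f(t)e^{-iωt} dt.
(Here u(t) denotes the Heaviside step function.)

F(ω) = \frac{36}{\left(i \omega + 1\right)^{4}}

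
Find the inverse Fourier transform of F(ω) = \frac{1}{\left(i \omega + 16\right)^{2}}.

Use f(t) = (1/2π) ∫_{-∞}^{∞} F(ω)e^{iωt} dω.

f(t) = t e^{- 16 t} u\left(t\right)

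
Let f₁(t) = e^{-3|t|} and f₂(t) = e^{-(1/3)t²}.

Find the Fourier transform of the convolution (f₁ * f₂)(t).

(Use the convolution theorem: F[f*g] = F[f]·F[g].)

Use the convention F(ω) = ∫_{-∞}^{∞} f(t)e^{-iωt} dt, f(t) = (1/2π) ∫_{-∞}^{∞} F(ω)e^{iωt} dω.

F[f₁*f₂](ω) = \frac{6 \sqrt{3} \sqrt{\pi} e^{- \frac{3 \omega^{2}}{4}}}{\omega^{2} + 9}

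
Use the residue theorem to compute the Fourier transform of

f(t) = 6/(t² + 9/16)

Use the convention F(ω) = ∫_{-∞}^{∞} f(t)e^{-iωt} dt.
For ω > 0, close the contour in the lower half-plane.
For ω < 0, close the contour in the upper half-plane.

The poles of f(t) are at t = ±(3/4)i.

Let g(z) = f(z)e^{-iωz}; for large |z| the factor e^{-iωz} decays in the lower half-plane when ω > 0 and in the upper half-plane when ω < 0.

Case ω > 0 (lower half-plane, clockwise contour ⇒ F(ω) = -2πi·ΣRes):
  Res_{z = - \frac{3 i}{4}} g(z) = 4 i e^{- \frac{3 \omega}{4}}
  F(ω) = -2πi·ΣRes = 8 \pi e^{- \frac{3 \omega}{4}}

Case ω < 0 (upper half-plane, counterclockwise contour ⇒ F(ω) = +2πi·ΣRes):
  Res_{z = \frac{3 i}{4}} g(z) = - 4 i e^{\frac{3 \omega}{4}}
  F(ω) = 2πi·ΣRes = 8 \pi e^{\frac{3 \omega}{4}}

Both cases combine into a single formula in |ω|:

F(ω) = 8 \pi e^{- \frac{3 \left|{\omega}\right|}{4}}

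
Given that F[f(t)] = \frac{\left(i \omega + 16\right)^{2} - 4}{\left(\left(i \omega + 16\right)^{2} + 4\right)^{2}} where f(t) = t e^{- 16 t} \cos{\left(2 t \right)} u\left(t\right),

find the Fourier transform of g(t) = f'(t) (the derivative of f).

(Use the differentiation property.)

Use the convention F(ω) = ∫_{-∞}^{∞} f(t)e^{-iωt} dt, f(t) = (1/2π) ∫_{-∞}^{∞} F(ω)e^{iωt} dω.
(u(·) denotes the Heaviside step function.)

F[g](ω) = \frac{i \omega \left(\left(i \omega + 16\right)^{2} - 4\right)}{\left(\left(i \omega + 16\right)^{2} + 4\right)^{2}}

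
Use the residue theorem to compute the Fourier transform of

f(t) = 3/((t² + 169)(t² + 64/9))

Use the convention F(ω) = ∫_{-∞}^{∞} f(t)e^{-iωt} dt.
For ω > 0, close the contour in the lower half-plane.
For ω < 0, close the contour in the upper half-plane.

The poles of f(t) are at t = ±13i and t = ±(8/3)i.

Let g(z) = f(z)e^{-iωz}; for large |z| the factor e^{-iωz} decays in the lower half-plane when ω > 0 and in the upper half-plane when ω < 0.

Case ω > 0 (lower half-plane, clockwise contour ⇒ F(ω) = -2πi·ΣRes):
  Res_{z = - 13 i} g(z) = - \frac{27 i e^{- 13 \omega}}{37882}
  Res_{z = - \frac{8 i}{3}} g(z) = \frac{81 i e^{- \frac{8 \omega}{3}}}{23312}
  F(ω) = -2πi·ΣRes = - \frac{27 \pi e^{- 13 \omega}}{18941} + \frac{81 \pi e^{- \frac{8 \omega}{3}}}{11656}

Case ω < 0 (upper half-plane, counterclockwise contour ⇒ F(ω) = +2πi·ΣRes):
  Res_{z = 13 i} g(z) = \frac{27 i e^{13 \omega}}{37882}
  Res_{z = \frac{8 i}{3}} g(z) = - \frac{81 i e^{\frac{8 \omega}{3}}}{23312}
  F(ω) = 2πi·ΣRes = \frac{27 \pi \left(39 e^{\frac{8 \omega}{3}} - 8 e^{13 \omega}\right)}{151528}

Both cases combine into a single formula in |ω|:

F(ω) = - \frac{27 \pi e^{- 13 \left|{\omega}\right|}}{18941} + \frac{81 \pi e^{- \frac{8 \left|{\omega}\right|}{3}}}{11656}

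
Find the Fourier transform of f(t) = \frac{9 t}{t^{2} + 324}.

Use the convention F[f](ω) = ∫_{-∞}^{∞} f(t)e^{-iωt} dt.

F(ω) = - 9 i \pi e^{- 18 \left|{\omega}\right|} \operatorname{sign}{\left(\omega \right)}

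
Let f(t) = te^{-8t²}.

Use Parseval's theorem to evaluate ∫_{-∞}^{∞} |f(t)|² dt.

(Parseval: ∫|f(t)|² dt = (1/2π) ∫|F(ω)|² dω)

∫|f(t)|² dt = \frac{\sqrt{\pi}}{128}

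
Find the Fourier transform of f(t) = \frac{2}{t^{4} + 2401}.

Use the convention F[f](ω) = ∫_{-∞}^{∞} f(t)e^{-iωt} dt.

F(ω) = \frac{2 \pi e^{- \frac{7 \sqrt{2} \left|{\omega}\right|}{2}} \sin{\left(\frac{7 \sqrt{2} \left|{\omega}\right|}{2} + \frac{\pi}{4} \right)}}{343}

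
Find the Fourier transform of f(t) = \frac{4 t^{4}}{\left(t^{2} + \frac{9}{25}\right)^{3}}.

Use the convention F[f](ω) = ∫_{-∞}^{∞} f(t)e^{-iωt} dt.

F(ω) = \frac{\pi \left(3 \omega^{2} - 25 \left|{\omega}\right| + 25\right) e^{- \frac{3 \left|{\omega}\right|}{5}}}{10}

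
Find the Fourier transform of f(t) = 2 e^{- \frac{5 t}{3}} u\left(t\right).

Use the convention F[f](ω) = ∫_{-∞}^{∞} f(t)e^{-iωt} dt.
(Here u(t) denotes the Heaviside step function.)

F(ω) = \frac{6}{3 i \omega + 5}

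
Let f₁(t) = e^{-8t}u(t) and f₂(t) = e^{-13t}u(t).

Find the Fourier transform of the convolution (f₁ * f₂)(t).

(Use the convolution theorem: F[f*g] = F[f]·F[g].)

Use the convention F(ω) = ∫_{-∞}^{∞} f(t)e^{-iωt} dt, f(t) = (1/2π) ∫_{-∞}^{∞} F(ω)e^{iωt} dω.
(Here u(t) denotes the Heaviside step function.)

F[f₁*f₂](ω) = \frac{1}{\left(i \omega + 8\right) \left(i \omega + 13\right)}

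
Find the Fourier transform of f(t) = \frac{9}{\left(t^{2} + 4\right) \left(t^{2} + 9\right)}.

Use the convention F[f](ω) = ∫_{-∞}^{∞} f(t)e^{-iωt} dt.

F(ω) = \frac{3 \pi \left(3 e^{\left|{\omega}\right|} - 2\right) e^{- 3 \left|{\omega}\right|}}{10}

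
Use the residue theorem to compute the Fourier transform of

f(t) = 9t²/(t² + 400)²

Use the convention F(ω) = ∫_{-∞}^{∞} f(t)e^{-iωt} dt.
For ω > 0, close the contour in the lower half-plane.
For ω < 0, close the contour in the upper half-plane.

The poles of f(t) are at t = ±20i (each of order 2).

Let g(z) = f(z)e^{-iωz}; for large |z| the factor e^{-iωz} decays in the lower half-plane when ω > 0 and in the upper half-plane when ω < 0.

Case ω > 0 (lower half-plane, clockwise contour ⇒ F(ω) = -2πi·ΣRes):
  Res_{z = - 20 i} g(z) = \frac{9 i \left(1 - 20 \omega\right) e^{- 20 \omega}}{80} (pole of order 2)
  F(ω) = -2πi·ΣRes = \frac{9 \pi \left(1 - 20 \omega\right) e^{- 20 \omega}}{40}

Case ω < 0 (upper half-plane, counterclockwise contour ⇒ F(ω) = +2πi·ΣRes):
  Res_{z = 20 i} g(z) = \frac{9 i \left(- 20 \omega - 1\right) e^{20 \omega}}{80} (pole of order 2)
  F(ω) = 2πi·ΣRes = \frac{9 \pi \left(20 \omega + 1\right) e^{20 \omega}}{40}

Both cases combine into a single formula in |ω|:

F(ω) = \frac{9 \pi \left(1 - 20 \left|{\omega}\right|\right) e^{- 20 \left|{\omega}\right|}}{40}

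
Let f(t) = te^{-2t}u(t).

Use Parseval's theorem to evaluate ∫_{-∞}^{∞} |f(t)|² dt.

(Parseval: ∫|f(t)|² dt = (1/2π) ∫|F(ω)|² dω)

∫|f(t)|² dt = \frac{1}{32}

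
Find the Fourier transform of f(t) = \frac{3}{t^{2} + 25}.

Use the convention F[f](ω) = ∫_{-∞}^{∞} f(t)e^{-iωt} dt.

F(ω) = \frac{3 \pi e^{- 5 \left|{\omega}\right|}}{5}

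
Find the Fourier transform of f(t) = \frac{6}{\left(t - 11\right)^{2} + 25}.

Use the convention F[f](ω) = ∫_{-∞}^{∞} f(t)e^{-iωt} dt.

F(ω) = \frac{6 \pi e^{- 11 i \omega - 5 \left|{\omega}\right|}}{5}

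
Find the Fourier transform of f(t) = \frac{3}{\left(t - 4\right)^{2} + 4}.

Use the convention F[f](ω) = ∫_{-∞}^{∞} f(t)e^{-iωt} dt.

F(ω) = \frac{3 \pi e^{- 4 i \omega - 2 \left|{\omega}\right|}}{2}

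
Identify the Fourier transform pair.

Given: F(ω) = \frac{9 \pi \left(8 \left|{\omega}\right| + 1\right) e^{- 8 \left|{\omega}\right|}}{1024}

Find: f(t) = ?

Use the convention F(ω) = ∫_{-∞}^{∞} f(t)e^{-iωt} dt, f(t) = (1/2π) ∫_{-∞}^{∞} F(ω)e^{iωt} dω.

f(t) = \frac{9}{\left(t^{2} + 64\right)^{2}}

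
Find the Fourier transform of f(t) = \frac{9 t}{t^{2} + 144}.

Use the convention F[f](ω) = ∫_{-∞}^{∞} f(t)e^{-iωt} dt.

F(ω) = - 9 i \pi e^{- 12 \left|{\omega}\right|} \operatorname{sign}{\left(\omega \right)}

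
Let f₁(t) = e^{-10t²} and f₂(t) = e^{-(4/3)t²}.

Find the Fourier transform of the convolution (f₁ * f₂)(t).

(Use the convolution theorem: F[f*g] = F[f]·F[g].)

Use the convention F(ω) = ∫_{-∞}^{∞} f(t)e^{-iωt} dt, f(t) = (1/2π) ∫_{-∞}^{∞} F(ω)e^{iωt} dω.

F[f₁*f₂](ω) = \frac{\sqrt{30} \pi e^{- \frac{17 \omega^{2}}{80}}}{20}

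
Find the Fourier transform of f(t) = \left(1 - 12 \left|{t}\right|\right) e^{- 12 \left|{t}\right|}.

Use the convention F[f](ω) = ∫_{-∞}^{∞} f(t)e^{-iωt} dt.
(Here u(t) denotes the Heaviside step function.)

F(ω) = \frac{48 \omega^{2}}{\left(\omega^{2} + 144\right)^{2}}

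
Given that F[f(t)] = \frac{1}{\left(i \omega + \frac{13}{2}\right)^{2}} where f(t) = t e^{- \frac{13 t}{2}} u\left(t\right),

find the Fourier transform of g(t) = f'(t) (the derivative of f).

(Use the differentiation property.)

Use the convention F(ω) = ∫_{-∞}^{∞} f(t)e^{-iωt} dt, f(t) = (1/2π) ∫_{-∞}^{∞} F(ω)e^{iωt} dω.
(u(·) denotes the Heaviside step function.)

F[g](ω) = \frac{4 i \omega}{\left(2 i \omega + 13\right)^{2}}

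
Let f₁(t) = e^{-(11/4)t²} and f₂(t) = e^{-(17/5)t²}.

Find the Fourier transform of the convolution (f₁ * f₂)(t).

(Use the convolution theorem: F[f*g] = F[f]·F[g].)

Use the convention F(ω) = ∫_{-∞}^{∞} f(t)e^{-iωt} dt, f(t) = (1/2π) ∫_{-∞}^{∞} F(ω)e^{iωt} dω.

F[f₁*f₂](ω) = \frac{2 \sqrt{935} \pi e^{- \frac{123 \omega^{2}}{748}}}{187}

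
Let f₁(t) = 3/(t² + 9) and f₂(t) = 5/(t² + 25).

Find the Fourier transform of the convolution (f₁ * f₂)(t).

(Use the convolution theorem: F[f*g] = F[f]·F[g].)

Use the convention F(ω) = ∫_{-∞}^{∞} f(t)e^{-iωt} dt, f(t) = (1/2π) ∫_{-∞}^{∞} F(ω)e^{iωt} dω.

F[f₁*f₂](ω) = \pi^{2} e^{- 8 \left|{\omega}\right|}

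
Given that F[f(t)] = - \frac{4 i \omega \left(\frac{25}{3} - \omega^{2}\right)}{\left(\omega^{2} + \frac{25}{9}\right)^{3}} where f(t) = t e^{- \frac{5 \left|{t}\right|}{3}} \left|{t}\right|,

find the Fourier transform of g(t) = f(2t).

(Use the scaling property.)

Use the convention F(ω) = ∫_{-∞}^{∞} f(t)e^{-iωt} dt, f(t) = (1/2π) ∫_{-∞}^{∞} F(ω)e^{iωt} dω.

F[g](ω) = \frac{3888 i \omega \left(3 \omega^{2} - 100\right)}{\left(9 \omega^{2} + 100\right)^{3}}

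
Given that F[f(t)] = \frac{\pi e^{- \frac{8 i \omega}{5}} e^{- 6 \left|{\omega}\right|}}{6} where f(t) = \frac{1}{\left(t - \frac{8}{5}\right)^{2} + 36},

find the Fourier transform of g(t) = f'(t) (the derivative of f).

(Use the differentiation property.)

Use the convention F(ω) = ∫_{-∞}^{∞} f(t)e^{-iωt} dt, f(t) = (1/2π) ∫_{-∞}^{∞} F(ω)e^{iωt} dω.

F[g](ω) = \frac{i \pi \omega e^{- \frac{8 i \omega}{5} - 6 \left|{\omega}\right|}}{6}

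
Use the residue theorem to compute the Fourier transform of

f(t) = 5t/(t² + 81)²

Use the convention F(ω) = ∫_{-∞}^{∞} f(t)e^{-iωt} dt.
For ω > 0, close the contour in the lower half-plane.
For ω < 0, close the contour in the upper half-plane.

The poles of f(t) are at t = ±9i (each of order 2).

Let g(z) = f(z)e^{-iωz}; for large |z| the factor e^{-iωz} decays in the lower half-plane when ω > 0 and in the upper half-plane when ω < 0.

Case ω > 0 (lower half-plane, clockwise contour ⇒ F(ω) = -2πi·ΣRes):
  Res_{z = - 9 i} g(z) = \frac{5 \omega e^{- 9 \omega}}{36} (pole of order 2)
  F(ω) = -2πi·ΣRes = - \frac{5 i \pi \omega e^{- 9 \omega}}{18}

Case ω < 0 (upper half-plane, counterclockwise contour ⇒ F(ω) = +2πi·ΣRes):
  Res_{z = 9 i} g(z) = - \frac{5 \omega e^{9 \omega}}{36} (pole of order 2)
  F(ω) = 2πi·ΣRes = - \frac{5 i \pi \omega e^{9 \omega}}{18}

Both cases combine into a single formula in |ω|:

F(ω) = - \frac{5 i \pi \omega e^{- 9 \left|{\omega}\right|}}{18}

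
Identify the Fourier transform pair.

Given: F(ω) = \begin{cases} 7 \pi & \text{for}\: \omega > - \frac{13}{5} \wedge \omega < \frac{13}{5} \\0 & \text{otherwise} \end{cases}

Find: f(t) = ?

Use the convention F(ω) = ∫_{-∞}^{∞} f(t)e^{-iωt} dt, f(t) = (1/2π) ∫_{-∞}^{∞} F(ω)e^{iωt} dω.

f(t) = \frac{7 \sin{\left(\frac{13 t}{5} \right)}}{t}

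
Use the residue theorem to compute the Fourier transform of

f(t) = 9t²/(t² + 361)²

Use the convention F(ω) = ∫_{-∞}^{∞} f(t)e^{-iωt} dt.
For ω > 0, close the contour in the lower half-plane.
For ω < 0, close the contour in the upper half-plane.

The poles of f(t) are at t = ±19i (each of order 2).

Let g(z) = f(z)e^{-iωz}; for large |z| the factor e^{-iωz} decays in the lower half-plane when ω > 0 and in the upper half-plane when ω < 0.

Case ω > 0 (lower half-plane, clockwise contour ⇒ F(ω) = -2πi·ΣRes):
  Res_{z = - 19 i} g(z) = \frac{9 i \left(1 - 19 \omega\right) e^{- 19 \omega}}{76} (pole of order 2)
  F(ω) = -2πi·ΣRes = \frac{9 \pi \left(1 - 19 \omega\right) e^{- 19 \omega}}{38}

Case ω < 0 (upper half-plane, counterclockwise contour ⇒ F(ω) = +2πi·ΣRes):
  Res_{z = 19 i} g(z) = \frac{9 i \left(- 19 \omega - 1\right) e^{19 \omega}}{76} (pole of order 2)
  F(ω) = 2πi·ΣRes = \frac{9 \pi \left(19 \omega + 1\right) e^{19 \omega}}{38}

Both cases combine into a single formula in |ω|:

F(ω) = \frac{9 \pi \left(1 - 19 \left|{\omega}\right|\right) e^{- 19 \left|{\omega}\right|}}{38}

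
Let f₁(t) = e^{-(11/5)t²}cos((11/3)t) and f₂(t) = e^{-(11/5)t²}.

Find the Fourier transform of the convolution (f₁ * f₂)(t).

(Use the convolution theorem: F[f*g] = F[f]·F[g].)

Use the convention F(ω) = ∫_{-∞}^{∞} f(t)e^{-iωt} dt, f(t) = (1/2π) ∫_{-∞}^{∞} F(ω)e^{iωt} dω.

F[f₁*f₂](ω) = \frac{5 \pi \left(e^{\frac{5 \omega}{3}} + 1\right) e^{- \frac{5 \omega^{2}}{22} - \frac{5 \omega}{6} - \frac{55}{36}}}{22}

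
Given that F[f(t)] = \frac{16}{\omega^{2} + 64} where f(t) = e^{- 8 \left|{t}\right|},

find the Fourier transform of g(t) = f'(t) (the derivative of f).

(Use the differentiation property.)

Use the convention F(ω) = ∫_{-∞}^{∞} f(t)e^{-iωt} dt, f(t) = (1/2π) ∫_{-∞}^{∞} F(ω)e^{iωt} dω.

F[g](ω) = \frac{16 i \omega}{\omega^{2} + 64}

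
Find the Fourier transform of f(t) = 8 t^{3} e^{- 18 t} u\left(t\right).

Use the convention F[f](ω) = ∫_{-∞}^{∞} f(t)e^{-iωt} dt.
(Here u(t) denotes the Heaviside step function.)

F(ω) = \frac{48}{\left(i \omega + 18\right)^{4}}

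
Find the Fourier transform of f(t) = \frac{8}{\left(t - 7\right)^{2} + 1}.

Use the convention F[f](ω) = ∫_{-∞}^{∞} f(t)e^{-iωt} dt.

F(ω) = 8 \pi e^{- 7 i \omega - \left|{\omega}\right|}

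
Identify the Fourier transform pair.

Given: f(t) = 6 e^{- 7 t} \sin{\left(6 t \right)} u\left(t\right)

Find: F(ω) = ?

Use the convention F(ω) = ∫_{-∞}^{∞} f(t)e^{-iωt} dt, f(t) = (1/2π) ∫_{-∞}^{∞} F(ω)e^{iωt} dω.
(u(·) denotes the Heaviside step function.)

F(ω) = \frac{36}{\left(i \omega + 7\right)^{2} + 36}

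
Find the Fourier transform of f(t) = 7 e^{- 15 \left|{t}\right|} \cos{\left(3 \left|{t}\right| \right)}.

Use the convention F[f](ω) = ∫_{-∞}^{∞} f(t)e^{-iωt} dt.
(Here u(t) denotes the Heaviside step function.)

F(ω) = \frac{210 \left(\omega^{2} + 234\right)}{\omega^{4} + 432 \omega^{2} + 54756}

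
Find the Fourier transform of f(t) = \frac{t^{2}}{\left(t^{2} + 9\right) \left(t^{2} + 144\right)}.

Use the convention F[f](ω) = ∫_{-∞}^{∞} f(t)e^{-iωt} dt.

F(ω) = \frac{\pi \left(4 - e^{9 \left|{\omega}\right|}\right) e^{- 12 \left|{\omega}\right|}}{45}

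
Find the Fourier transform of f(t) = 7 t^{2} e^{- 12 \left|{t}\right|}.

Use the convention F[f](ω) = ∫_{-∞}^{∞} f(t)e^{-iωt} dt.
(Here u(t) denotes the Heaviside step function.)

F(ω) = \frac{1008 \left(48 - \omega^{2}\right)}{\left(\omega^{2} + 144\right)^{3}}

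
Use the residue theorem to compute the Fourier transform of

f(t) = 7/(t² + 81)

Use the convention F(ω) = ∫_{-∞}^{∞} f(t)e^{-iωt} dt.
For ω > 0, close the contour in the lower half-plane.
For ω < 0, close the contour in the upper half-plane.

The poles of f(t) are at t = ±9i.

Let g(z) = f(z)e^{-iωz}; for large |z| the factor e^{-iωz} decays in the lower half-plane when ω > 0 and in the upper half-plane when ω < 0.

Case ω > 0 (lower half-plane, clockwise contour ⇒ F(ω) = -2πi·ΣRes):
  Res_{z = - 9 i} g(z) = \frac{7 i e^{- 9 \omega}}{18}
  F(ω) = -2πi·ΣRes = \frac{7 \pi e^{- 9 \omega}}{9}

Case ω < 0 (upper half-plane, counterclockwise contour ⇒ F(ω) = +2πi·ΣRes):
  Res_{z = 9 i} g(z) = - \frac{7 i e^{9 \omega}}{18}
  F(ω) = 2πi·ΣRes = \frac{7 \pi e^{9 \omega}}{9}

Both cases combine into a single formula in |ω|:

F(ω) = \frac{7 \pi e^{- 9 \left|{\omega}\right|}}{9}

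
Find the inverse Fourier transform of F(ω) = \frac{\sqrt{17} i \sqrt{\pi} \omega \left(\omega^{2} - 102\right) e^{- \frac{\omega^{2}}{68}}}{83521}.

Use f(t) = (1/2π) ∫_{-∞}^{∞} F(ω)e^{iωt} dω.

f(t) = 8 t^{3} e^{- 17 t^{2}}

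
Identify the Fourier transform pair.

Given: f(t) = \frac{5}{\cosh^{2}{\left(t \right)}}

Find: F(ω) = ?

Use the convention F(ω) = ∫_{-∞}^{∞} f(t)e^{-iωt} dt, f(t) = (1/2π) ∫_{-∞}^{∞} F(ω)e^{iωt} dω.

F(ω) = \frac{5 \pi \omega}{\sinh{\left(\frac{\pi \omega}{2} \right)}}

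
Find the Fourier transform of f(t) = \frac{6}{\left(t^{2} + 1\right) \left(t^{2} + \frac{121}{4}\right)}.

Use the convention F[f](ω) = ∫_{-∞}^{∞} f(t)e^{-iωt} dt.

F(ω) = \frac{8 \pi e^{- \left|{\omega}\right|}}{39} - \frac{16 \pi e^{- \frac{11 \left|{\omega}\right|}{2}}}{429}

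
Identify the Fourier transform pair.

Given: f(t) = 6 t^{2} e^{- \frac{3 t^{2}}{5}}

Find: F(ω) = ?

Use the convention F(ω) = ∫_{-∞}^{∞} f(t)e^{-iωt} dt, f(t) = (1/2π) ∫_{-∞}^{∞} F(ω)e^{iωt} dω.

F(ω) = \frac{5 \sqrt{15} \sqrt{\pi} \left(6 - 5 \omega^{2}\right) e^{- \frac{5 \omega^{2}}{12}}}{18}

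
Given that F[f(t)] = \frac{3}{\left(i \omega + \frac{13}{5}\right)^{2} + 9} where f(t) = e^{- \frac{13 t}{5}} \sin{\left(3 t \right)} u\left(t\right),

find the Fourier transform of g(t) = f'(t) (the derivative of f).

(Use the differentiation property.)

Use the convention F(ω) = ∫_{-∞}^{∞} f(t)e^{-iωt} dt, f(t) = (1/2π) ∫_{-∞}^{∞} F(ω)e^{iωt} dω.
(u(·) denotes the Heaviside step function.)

F[g](ω) = \frac{75 i \omega}{\left(5 i \omega + 13\right)^{2} + 225}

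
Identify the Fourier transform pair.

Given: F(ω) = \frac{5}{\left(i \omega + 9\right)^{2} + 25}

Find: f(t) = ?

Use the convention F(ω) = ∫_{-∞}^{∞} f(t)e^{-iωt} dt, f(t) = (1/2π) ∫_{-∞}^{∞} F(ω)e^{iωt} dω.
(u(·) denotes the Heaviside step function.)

f(t) = e^{- 9 t} \sin{\left(5 t \right)} u\left(t\right)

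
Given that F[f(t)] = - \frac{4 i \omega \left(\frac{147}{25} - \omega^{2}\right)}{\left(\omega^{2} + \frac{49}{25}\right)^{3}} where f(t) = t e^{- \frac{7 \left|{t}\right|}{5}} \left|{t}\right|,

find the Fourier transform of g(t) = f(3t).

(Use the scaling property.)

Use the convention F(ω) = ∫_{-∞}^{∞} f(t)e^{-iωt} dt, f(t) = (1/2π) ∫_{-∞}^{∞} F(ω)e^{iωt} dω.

F[g](ω) = \frac{22500 i \omega \left(25 \omega^{2} - 1323\right)}{\left(25 \omega^{2} + 441\right)^{3}}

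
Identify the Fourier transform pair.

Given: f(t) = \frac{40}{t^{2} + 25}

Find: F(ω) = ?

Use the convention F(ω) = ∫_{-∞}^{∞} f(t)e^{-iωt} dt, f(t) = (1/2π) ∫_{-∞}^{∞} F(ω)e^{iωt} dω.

F(ω) = 8 \pi e^{- 5 \left|{\omega}\right|}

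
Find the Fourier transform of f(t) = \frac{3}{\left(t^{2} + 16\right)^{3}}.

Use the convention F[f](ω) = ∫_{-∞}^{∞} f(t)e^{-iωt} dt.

F(ω) = \frac{3 \pi \left(16 \omega^{2} + 12 \left|{\omega}\right| + 3\right) e^{- 4 \left|{\omega}\right|}}{8192}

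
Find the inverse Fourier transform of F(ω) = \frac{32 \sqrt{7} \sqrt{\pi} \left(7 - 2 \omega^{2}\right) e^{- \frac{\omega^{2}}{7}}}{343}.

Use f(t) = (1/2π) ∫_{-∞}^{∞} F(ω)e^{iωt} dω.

f(t) = 8 t^{2} e^{- \frac{7 t^{2}}{4}}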